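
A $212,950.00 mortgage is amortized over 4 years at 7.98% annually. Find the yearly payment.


Formula: PMT = PV * r / (1 - (1+r)^(-n))
Denominator: 1 - (1 + 0.0798)^(-4) = 0.264425
Numerator: $212,950.00 * 0.0798 = 16993.41
PMT = 16993.41 / 0.264425 = $64,265.42

$64,265.42


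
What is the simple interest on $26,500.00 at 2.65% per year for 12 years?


Formula: I = P * r * t
Substituting: I = $26,500.00 * 0.0265 * 12
Step: I = $26,500.00 * 0.318
I = $8,427.00

$8,427.00


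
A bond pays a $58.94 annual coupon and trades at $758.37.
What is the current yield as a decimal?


Formula: Current yield = annual coupon / price
Substituting: CY = $58.94 / $758.37
CY = 0.077719

0.077719


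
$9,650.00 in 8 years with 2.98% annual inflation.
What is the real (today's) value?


Formula: Real value = nominal / (1 + inflation)^years
Price level: (1 + 0.0298)^8 = 1.264804
Real value = $9,650.00 / 1.264804 = $7,629.64

$7,629.64


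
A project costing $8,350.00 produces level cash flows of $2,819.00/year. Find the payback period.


Formula: Payback = investment / annual cash flow
Substituting: Payback = $8,350.00 / $2,819.00
Payback = 2.962 years

2.962 years


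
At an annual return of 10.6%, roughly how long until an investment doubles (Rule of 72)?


Formula: Years ≈ 72 / r
Substituting: Years ≈ 72 / 10.6
Years ≈ 6.8

6.8 years


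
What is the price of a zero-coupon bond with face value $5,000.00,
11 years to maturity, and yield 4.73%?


Formula: Price = FV / (1 + r)^n
Substituting: Price = $5,000.00 / (1 + 0.0473)^11
Discount factor: (1.0473)^11 = 1.662578
Price = $5,000.00 / 1.662578 = $3,007.38

$3,007.38


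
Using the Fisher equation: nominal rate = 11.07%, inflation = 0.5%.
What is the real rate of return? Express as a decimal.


Formula: (1 + r_real) = (1 + r_nom) / (1 + inflation)
Substituting: (1 + r_real) = 1.1107 / 1.005
(1 + r_real) = 1.105174
r_real = 1.105174 - 1 = 0.105174

0.105174


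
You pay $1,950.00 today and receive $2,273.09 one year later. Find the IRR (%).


Formula: IRR = C1/C0 - 1
Substituting: IRR = $2,273.09 / $1,950.00 - 1
Ratio: 1.165687 - 1 = 0.165687
IRR = 16.5687%

16.5687%


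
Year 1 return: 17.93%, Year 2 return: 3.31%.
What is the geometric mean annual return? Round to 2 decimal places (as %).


Formula: Geometric mean = ((1+r1)*(1+r2))^(1/2) - 1
Product: (1 + 0.1793) * (1 + 0.0331) = 1.1793 * 1.0331 = 1.218335
Square root: 1.218335^0.5 = 1.103782
Geometric mean = 1.103782 - 1 = 0.103782
As percentage: 10.38%

10.38%


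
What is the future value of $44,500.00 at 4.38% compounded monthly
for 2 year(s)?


Formula: FV = P * (1 + r/m)^(m*t)
Period rate: r/m = 0.0438 / 12 = 0.00365
Total periods: m*t = 12 * 2 = 24
Growth factor: (1 + 0.00365)^24 = 1.091377
FV = $44,500.00 * 1.091377 = $48,566.29

$48,566.29


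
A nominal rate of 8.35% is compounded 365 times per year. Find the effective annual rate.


Formula: EAR = (1 + r/m)^m - 1
Period rate: r/m = 0.0835 / 365 = 0.000229
Compounding: (1 + 0.000229)^365 = 1.087075
EAR = 1.087075 - 1 = 0.087075

0.087075


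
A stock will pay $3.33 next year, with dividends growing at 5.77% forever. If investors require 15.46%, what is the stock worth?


Formula: P = D1 / (r - g)
Spread: r - g = 0.1546 - 0.0577 = 0.0969
Substituting: P = $3.33 / 0.0969
P = $34.37

$34.37


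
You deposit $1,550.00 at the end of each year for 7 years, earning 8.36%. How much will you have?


Formula: FV = PMT * ((1+r)^n - 1) / r
Growth factor: (1 + 0.0836)^7 = 1.754216
Numerator: 1.754216 - 1 = 0.754216
FV = $1,550.00 * 0.754216 / 0.0836 = $13,983.66

$13,983.66


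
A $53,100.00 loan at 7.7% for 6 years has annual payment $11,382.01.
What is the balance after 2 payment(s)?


Formula: Balance = PV*(1+r)^k - PMT*((1+r)^k - 1)/r
Growth: (1 + 0.077)^2 = 1.159929
Accumulated factor: ((1+r)^k - 1)/r = 2.077
Balance = $53,100.00 * 1.159929 - $11,382.01 * 2.077
Balance = $37,951.80

$37,951.80


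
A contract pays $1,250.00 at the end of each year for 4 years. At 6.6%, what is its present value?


Formula: PV = PMT * (1 - (1+r)^(-n)) / r
Discount factor: (1 + 0.066)^(-4) = 0.77441
Bracket: 1 - 0.77441 = 0.22559
PV = $1,250.00 * 0.22559 / 0.066 = $4,272.53

$4,272.53


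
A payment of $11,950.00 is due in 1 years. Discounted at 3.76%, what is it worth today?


Formula: PV = FV / (1 + r)^n
Substituting: PV = $11,950.00 / (1 + 0.0376)^1
Discount factor: (1.0376)^1 = 1.0376
PV = $11,950.00 / 1.0376 = $11,516.96

$11,516.96


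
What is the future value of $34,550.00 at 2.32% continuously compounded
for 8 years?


Formula: FV = P * e^(r*t)
Exponent: r*t = 0.0232 * 8 = 0.1856
e^(0.1856) = 1.203941
FV = $34,550.00 * 1.203941 = $41,596.15

$41,596.15


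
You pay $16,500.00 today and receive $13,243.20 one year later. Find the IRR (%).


Formula: IRR = C1/C0 - 1
Substituting: IRR = $13,243.20 / $16,500.00 - 1
Ratio: 0.802618 - 1 = -0.197382
IRR = -19.7382%

-19.7382%


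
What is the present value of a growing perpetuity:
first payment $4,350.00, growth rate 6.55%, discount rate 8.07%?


Formula: PV = C / (r - g)
Spread: r - g = 0.0807 - 0.0655 = 0.0152
Substituting: PV = $4,350.00 / 0.0152
PV = $286,184.21

$286,184.21


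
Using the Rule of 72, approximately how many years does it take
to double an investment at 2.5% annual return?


Formula: Years ≈ 72 / r
Substituting: Years ≈ 72 / 2.5
Years ≈ 28.8

28.8 years


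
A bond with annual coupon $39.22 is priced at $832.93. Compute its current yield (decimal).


Formula: Current yield = annual coupon / price
Substituting: CY = $39.22 / $832.93
CY = 0.047087

0.047087


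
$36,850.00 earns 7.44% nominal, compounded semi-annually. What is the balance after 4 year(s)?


Formula: FV = P * (1 + r/m)^(m*t)
Period rate: r/m = 0.0744 / 2 = 0.0372
Total periods: m*t = 2 * 4 = 8
Growth factor: (1 + 0.0372)^8 = 1.339368
FV = $36,850.00 * 1.339368 = $49,355.73

$49,355.73


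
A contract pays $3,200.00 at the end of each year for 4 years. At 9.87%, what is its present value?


Formula: PV = PMT * (1 - (1+r)^(-n)) / r
Discount factor: (1 + 0.0987)^(-4) = 0.686252
Bracket: 1 - 0.686252 = 0.313748
PV = $3,200.00 * 0.313748 / 0.0987 = $10,172.18

$10,172.18


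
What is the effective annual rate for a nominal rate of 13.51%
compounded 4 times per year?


Formula: EAR = (1 + r/m)^m - 1
Period rate: r/m = 0.1351 / 4 = 0.033775
Compounding: (1 + 0.033775)^4 = 1.1421
EAR = 1.1421 - 1 = 0.1421

0.1421


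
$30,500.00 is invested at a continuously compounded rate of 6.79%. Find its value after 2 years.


Formula: FV = P * e^(r*t)
Exponent: r*t = 0.0679 * 2 = 0.1358
e^(0.1358) = 1.145453
FV = $30,500.00 * 1.145453 = $34,936.31

$34,936.31


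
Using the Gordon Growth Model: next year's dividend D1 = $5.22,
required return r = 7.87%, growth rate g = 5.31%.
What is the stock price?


Formula: P = D1 / (r - g)
Spread: r - g = 0.0787 - 0.0531 = 0.0256
Substituting: P = $5.22 / 0.0256
P = $203.91

$203.91


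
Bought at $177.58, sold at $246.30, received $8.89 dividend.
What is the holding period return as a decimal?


Formula: HPR = (P1 - P0 + D) / P0
Gain: $246.30 - $177.58 + $8.89 = $77.61
HPR = $77.61 / $177.58 = 0.437

0.437


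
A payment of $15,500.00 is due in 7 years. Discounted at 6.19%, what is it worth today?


Formula: PV = FV / (1 + r)^n
Substituting: PV = $15,500.00 / (1 + 0.0619)^7
Discount factor: (1.0619)^7 = 1.522598
PV = $15,500.00 / 1.522598 = $10,179.97

$10,179.97


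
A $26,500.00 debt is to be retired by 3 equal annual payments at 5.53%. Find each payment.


Formula: PMT = PV * r / (1 - (1+r)^(-n))
Denominator: 1 - (1 + 0.0553)^(-3) = 0.149112
Numerator: $26,500.00 * 0.0553 = 1465.45
PMT = 1465.45 / 0.149112 = $9,827.82

$9,827.82


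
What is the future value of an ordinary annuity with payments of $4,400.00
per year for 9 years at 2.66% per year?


Formula: FV = PMT * ((1+r)^n - 1) / r
Growth factor: (1 + 0.0266)^9 = 1.266518
Numerator: 1.266518 - 1 = 0.266518
FV = $4,400.00 * 0.266518 / 0.0266 = $44,085.67

$44,085.67


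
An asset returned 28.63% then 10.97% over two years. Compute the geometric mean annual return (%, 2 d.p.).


Formula: Geometric mean = ((1+r1)*(1+r2))^(1/2) - 1
Product: (1 + 0.2863) * (1 + 0.1097) = 1.2863 * 1.1097 = 1.427407
Square root: 1.427407^0.5 = 1.194741
Geometric mean = 1.194741 - 1 = 0.194741
As percentage: 19.47%

19.47%


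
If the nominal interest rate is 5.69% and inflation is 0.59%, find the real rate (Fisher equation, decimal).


Formula: (1 + r_real) = (1 + r_nom) / (1 + inflation)
Substituting: (1 + r_real) = 1.0569 / 1.0059
(1 + r_real) = 1.050701
r_real = 1.050701 - 1 = 0.050701

0.050701


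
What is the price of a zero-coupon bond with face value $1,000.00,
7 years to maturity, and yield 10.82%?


Formula: Price = FV / (1 + r)^n
Substituting: Price = $1,000.00 / (1 + 0.1082)^7
Discount factor: (1.1082)^7 = 2.052707
Price = $1,000.00 / 2.052707 = $487.16

$487.16


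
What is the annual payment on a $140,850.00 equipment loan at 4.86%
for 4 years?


Formula: PMT = PV * r / (1 - (1+r)^(-n))
Denominator: 1 - (1 + 0.0486)^(-4) = 0.172895
Numerator: $140,850.00 * 0.0486 = 6845.31
PMT = 6845.31 / 0.172895 = $39,592.27

$39,592.27


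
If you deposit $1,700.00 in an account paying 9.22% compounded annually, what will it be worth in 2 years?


Formula: FV = P * (1 + r)^n
Substituting: FV = $1,700.00 * (1 + 0.0922)^2
Growth factor: (1.0922)^2 = 1.192901
FV = $1,700.00 * 1.192901 = $2,027.93

$2,027.93


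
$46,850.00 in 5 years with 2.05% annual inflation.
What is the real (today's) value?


Formula: Real value = nominal / (1 + inflation)^years
Price level: (1 + 0.0205)^5 = 1.10679
Real value = $46,850.00 / 1.10679 = $42,329.64

$42,329.64


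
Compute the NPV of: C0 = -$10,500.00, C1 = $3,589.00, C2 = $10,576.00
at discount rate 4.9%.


Formula: NPV = C0 + C1/(1+r) + C2/(1+r)^2
Discount C1: $3,589.00 / (1 + 0.049) = $3,421.35
Discount C2: $10,576.00 / (1 + 0.049)^2 = $9,611.04
NPV = -$10,500.00 + $3,421.35 + $9,611.04 = $2,532.40

$2,532.40


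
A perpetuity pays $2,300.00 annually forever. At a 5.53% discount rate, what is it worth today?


Formula: PV = C / r
Substituting: PV = $2,300.00 / 0.0553
PV = $41,591.32

$41,591.32


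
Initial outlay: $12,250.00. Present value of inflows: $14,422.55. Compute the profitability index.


Formula: PI = PV(cash flows) / initial investment
Substituting: PI = $14,422.55 / $12,250.00
PI = 1.1774

1.1774


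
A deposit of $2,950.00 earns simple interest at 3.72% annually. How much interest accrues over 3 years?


Formula: I = P * r * t
Substituting: I = $2,950.00 * 0.0372 * 3
Step: I = $2,950.00 * 0.1116
I = $329.22

$329.22


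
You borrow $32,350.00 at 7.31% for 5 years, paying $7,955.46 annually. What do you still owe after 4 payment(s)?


Formula: Balance = PV*(1+r)^k - PMT*((1+r)^k - 1)/r
Growth: (1 + 0.0731)^4 = 1.326053
Accumulated factor: ((1+r)^k - 1)/r = 4.460365
Balance = $32,350.00 * 1.326053 - $7,955.46 * 4.460365
Balance = $7,413.55

$7,413.55


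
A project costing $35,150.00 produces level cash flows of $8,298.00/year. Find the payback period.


Formula: Payback = investment / annual cash flow
Substituting: Payback = $35,150.00 / $8,298.00
Payback = 4.236 years

4.236 years


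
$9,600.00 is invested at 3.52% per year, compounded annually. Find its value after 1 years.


Formula: FV = P * (1 + r)^n
Substituting: FV = $9,600.00 * (1 + 0.0352)^1
Growth factor: (1.0352)^1 = 1.0352
FV = $9,600.00 * 1.0352 = $9,937.92

$9,937.92


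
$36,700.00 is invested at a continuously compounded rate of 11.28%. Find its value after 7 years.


Formula: FV = P * e^(r*t)
Exponent: r*t = 0.1128 * 7 = 0.7896
e^(0.7896) = 2.202515
FV = $36,700.00 * 2.202515 = $80,832.31

$80,832.31


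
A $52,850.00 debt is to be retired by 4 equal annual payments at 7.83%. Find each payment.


Formula: PMT = PV * r / (1 - (1+r)^(-n))
Denominator: 1 - (1 + 0.0783)^(-4) = 0.260324
Numerator: $52,850.00 * 0.0783 = 4138.155
PMT = 4138.155 / 0.260324 = $15,896.18

$15,896.18


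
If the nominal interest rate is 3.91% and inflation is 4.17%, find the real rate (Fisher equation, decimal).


Formula: (1 + r_real) = (1 + r_nom) / (1 + inflation)
Substituting: (1 + r_real) = 1.0391 / 1.0417
(1 + r_real) = 0.997504
r_real = 0.997504 - 1 = -0.002496

-0.002496


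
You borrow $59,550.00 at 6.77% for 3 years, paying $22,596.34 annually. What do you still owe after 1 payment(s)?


Formula: Balance = PV*(1+r)^k - PMT*((1+r)^k - 1)/r
Growth: (1 + 0.0677)^1 = 1.0677
Accumulated factor: ((1+r)^k - 1)/r = 1.0
Balance = $59,550.00 * 1.0677 - $22,596.34 * 1.0
Balance = $40,985.20

$40,985.20


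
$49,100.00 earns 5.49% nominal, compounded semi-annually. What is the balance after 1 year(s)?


Formula: FV = P * (1 + r/m)^(m*t)
Period rate: r/m = 0.0549 / 2 = 0.02745
Total periods: m*t = 2 * 1 = 2
Growth factor: (1 + 0.02745)^2 = 1.055654
FV = $49,100.00 * 1.055654 = $51,832.59

$51,832.59


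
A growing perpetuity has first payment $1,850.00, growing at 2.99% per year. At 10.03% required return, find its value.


Formula: PV = C / (r - g)
Spread: r - g = 0.1003 - 0.0299 = 0.0704
Substituting: PV = $1,850.00 / 0.0704
PV = $26,278.41

$26,278.41


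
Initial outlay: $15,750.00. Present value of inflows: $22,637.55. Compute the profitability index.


Formula: PI = PV(cash flows) / initial investment
Substituting: PI = $22,637.55 / $15,750.00
PI = 1.4373

1.4373


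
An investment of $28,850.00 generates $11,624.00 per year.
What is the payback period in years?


Formula: Payback = investment / annual cash flow
Substituting: Payback = $28,850.00 / $11,624.00
Payback = 2.4819 years

2.4819 years


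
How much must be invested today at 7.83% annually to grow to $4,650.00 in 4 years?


Formula: PV = FV / (1 + r)^n
Substituting: PV = $4,650.00 / (1 + 0.0783)^4
Discount factor: (1.0783)^4 = 1.351943
PV = $4,650.00 / 1.351943 = $3,439.49

$3,439.49


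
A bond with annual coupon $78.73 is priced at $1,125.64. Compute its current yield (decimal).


Formula: Current yield = annual coupon / price
Substituting: CY = $78.73 / $1,125.64
CY = 0.069942

0.069942


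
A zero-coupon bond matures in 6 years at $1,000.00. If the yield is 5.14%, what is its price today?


Formula: Price = FV / (1 + r)^n
Substituting: Price = $1,000.00 / (1 + 0.0514)^6
Discount factor: (1.0514)^6 = 1.350852
Price = $1,000.00 / 1.350852 = $740.27

$740.27


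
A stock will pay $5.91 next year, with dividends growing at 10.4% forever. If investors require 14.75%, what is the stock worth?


Formula: P = D1 / (r - g)
Spread: r - g = 0.1475 - 0.104 = 0.0435
Substituting: P = $5.91 / 0.0435
P = $135.86

$135.86


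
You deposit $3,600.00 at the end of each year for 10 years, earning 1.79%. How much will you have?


Formula: FV = PMT * ((1+r)^n - 1) / r
Growth factor: (1 + 0.0179)^10 = 1.194129
Numerator: 1.194129 - 1 = 0.194129
FV = $3,600.00 * 0.194129 / 0.0179 = $39,042.65

$39,042.65


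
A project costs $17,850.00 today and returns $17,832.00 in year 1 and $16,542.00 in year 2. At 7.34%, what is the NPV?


Formula: NPV = C0 + C1/(1+r) + C2/(1+r)^2
Discount C1: $17,832.00 / (1 + 0.0734) = $16,612.63
Discount C2: $16,542.00 / (1 + 0.0734)^2 = $14,357.04
NPV = -$17,850.00 + $16,612.63 + $14,357.04 = $13,119.67

$13,119.67


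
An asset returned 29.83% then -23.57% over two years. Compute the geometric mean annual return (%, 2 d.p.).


Formula: Geometric mean = ((1+r1)*(1+r2))^(1/2) - 1
Product: (1 + 0.2983) * (1 + -0.2357) = 1.2983 * 0.7643 = 0.992291
Square root: 0.992291^0.5 = 0.996138
Geometric mean = 0.996138 - 1 = -0.003862
As percentage: -0.39%

-0.39%


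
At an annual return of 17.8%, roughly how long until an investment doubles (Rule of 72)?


Formula: Years ≈ 72 / r
Substituting: Years ≈ 72 / 17.8
Years ≈ 4.0

4.0 years


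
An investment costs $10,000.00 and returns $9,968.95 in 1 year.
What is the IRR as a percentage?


Formula: IRR = C1/C0 - 1
Substituting: IRR = $9,968.95 / $10,000.00 - 1
Ratio: 0.996895 - 1 = -0.003105
IRR = -0.3105%

-0.3105%


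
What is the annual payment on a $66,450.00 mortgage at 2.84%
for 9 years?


Formula: PMT = PV * r / (1 - (1+r)^(-n))
Denominator: 1 - (1 + 0.0284)^(-9) = 0.222785
Numerator: $66,450.00 * 0.0284 = 1887.18
PMT = 1887.18 / 0.222785 = $8,470.87

$8,470.87


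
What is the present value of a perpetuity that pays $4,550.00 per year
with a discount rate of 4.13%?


Formula: PV = C / r
Substituting: PV = $4,550.00 / 0.0413
PV = $110,169.49

$110,169.49


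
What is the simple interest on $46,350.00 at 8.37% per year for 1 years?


Formula: I = P * r * t
Substituting: I = $46,350.00 * 0.0837 * 1
Step: I = $46,350.00 * 0.0837
I = $3,879.50

$3,879.50


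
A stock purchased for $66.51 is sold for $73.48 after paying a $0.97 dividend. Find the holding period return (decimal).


Formula: HPR = (P1 - P0 + D) / P0
Gain: $73.48 - $66.51 + $0.97 = $7.94
HPR = $7.94 / $66.51 = 0.1194

0.1194


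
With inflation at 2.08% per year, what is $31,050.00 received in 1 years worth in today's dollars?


Formula: Real value = nominal / (1 + inflation)^years
Price level: (1 + 0.0208)^1 = 1.0208
Real value = $31,050.00 / 1.0208 = $30,417.32

$30,417.32


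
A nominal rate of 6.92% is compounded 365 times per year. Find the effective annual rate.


Formula: EAR = (1 + r/m)^m - 1
Period rate: r/m = 0.0692 / 365 = 0.00019
Compounding: (1 + 0.00019)^365 = 1.071643
EAR = 1.071643 - 1 = 0.071643

0.071643


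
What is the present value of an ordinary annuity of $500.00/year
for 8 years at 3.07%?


Formula: PV = PMT * (1 - (1+r)^(-n)) / r
Discount factor: (1 + 0.0307)^(-8) = 0.78513
Bracket: 1 - 0.78513 = 0.21487
PV = $500.00 * 0.21487 / 0.0307 = $3,499.50

$3,499.50


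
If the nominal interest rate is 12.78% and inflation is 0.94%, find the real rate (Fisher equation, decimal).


Formula: (1 + r_real) = (1 + r_nom) / (1 + inflation)
Substituting: (1 + r_real) = 1.1278 / 1.0094
(1 + r_real) = 1.117297
r_real = 1.117297 - 1 = 0.117297

0.117297


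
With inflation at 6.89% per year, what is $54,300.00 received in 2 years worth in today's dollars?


Formula: Real value = nominal / (1 + inflation)^years
Price level: (1 + 0.0689)^2 = 1.142547
Real value = $54,300.00 / 1.142547 = $47,525.39

$47,525.39


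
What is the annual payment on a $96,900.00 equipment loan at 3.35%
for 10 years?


Formula: PMT = PV * r / (1 - (1+r)^(-n))
Denominator: 1 - (1 + 0.0335)^(-10) = 0.280725
Numerator: $96,900.00 * 0.0335 = 3246.15
PMT = 3246.15 / 0.280725 = $11,563.47

$11,563.47


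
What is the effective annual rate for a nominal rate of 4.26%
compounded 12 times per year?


Formula: EAR = (1 + r/m)^m - 1
Period rate: r/m = 0.0426 / 12 = 0.00355
Compounding: (1 + 0.00355)^12 = 1.043442
EAR = 1.043442 - 1 = 0.043442

0.043442


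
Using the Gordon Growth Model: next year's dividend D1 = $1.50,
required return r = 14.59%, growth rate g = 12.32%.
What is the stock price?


Formula: P = D1 / (r - g)
Spread: r - g = 0.1459 - 0.1232 = 0.0227
Substituting: P = $1.50 / 0.0227
P = $66.08

$66.08


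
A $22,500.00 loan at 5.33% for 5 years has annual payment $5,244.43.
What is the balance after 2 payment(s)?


Formula: Balance = PV*(1+r)^k - PMT*((1+r)^k - 1)/r
Growth: (1 + 0.0533)^2 = 1.109441
Accumulated factor: ((1+r)^k - 1)/r = 2.0533
Balance = $22,500.00 * 1.109441 - $5,244.43 * 2.0533
Balance = $14,194.03

$14,194.03


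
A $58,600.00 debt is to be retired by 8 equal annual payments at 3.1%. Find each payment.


Formula: PMT = PV * r / (1 - (1+r)^(-n))
Denominator: 1 - (1 + 0.031)^(-8) = 0.216695
Numerator: $58,600.00 * 0.031 = 1816.6
PMT = 1816.6 / 0.216695 = $8,383.20

$8,383.20


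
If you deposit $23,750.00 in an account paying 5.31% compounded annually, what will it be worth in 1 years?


Formula: FV = P * (1 + r)^n
Substituting: FV = $23,750.00 * (1 + 0.0531)^1
Growth factor: (1.0531)^1 = 1.0531
FV = $23,750.00 * 1.0531 = $25,011.13

$25,011.13


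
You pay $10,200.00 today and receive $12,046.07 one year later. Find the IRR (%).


Formula: IRR = C1/C0 - 1
Substituting: IRR = $12,046.07 / $10,200.00 - 1
Ratio: 1.180987 - 1 = 0.180987
IRR = 18.0987%

18.0987%


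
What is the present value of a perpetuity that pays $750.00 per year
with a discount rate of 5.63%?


Formula: PV = C / r
Substituting: PV = $750.00 / 0.0563
PV = $13,321.49

$13,321.49


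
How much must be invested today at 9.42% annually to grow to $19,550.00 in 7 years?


Formula: PV = FV / (1 + r)^n
Substituting: PV = $19,550.00 / (1 + 0.0942)^7
Discount factor: (1.0942)^7 = 1.87792
PV = $19,550.00 / 1.87792 = $10,410.46

$10,410.46


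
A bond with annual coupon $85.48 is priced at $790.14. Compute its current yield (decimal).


Formula: Current yield = annual coupon / price
Substituting: CY = $85.48 / $790.14
CY = 0.108183

0.108183


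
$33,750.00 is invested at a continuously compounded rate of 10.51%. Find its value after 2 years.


Formula: FV = P * e^(r*t)
Exponent: r*t = 0.1051 * 2 = 0.2102
e^(0.2102) = 1.233925
FV = $33,750.00 * 1.233925 = $41,644.96

$41,644.96


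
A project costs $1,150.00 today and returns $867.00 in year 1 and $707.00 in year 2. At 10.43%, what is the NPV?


Formula: NPV = C0 + C1/(1+r) + C2/(1+r)^2
Discount C1: $867.00 / (1 + 0.1043) = $785.11
Discount C2: $707.00 / (1 + 0.1043)^2 = $579.76
NPV = -$1,150.00 + $785.11 + $579.76 = $214.87

$214.87


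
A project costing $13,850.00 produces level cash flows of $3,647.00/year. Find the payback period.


Formula: Payback = investment / annual cash flow
Substituting: Payback = $13,850.00 / $3,647.00
Payback = 3.7976 years

3.7976 years


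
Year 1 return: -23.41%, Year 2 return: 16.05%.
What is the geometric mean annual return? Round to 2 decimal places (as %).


Formula: Geometric mean = ((1+r1)*(1+r2))^(1/2) - 1
Product: (1 + -0.2341) * (1 + 0.1605) = 0.7659 * 1.1605 = 0.888827
Square root: 0.888827^0.5 = 0.942776
Geometric mean = 0.942776 - 1 = -0.057224
As percentage: -5.72%

-5.72%


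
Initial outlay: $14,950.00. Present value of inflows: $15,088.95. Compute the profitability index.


Formula: PI = PV(cash flows) / initial investment
Substituting: PI = $15,088.95 / $14,950.00
PI = 1.0093

1.0093


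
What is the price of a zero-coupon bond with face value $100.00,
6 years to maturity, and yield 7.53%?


Formula: Price = FV / (1 + r)^n
Substituting: Price = $100.00 / (1 + 0.0753)^6
Discount factor: (1.0753)^6 = 1.545887
Price = $100.00 / 1.545887 = $64.69

$64.69


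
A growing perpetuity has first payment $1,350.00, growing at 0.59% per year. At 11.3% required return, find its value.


Formula: PV = C / (r - g)
Spread: r - g = 0.113 - 0.0059 = 0.1071
Substituting: PV = $1,350.00 / 0.1071
PV = $12,605.04

$12,605.04


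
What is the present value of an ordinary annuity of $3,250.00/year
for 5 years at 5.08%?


Formula: PV = PMT * (1 - (1+r)^(-n)) / r
Discount factor: (1 + 0.0508)^(-5) = 0.780548
Bracket: 1 - 0.780548 = 0.219452
PV = $3,250.00 * 0.219452 / 0.0508 = $14,039.74

$14,039.74


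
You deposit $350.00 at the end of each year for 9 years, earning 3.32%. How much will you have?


Formula: FV = PMT * ((1+r)^n - 1) / r
Growth factor: (1 + 0.0332)^9 = 1.341713
Numerator: 1.341713 - 1 = 0.341713
FV = $350.00 * 0.341713 / 0.0332 = $3,602.39

$3,602.39


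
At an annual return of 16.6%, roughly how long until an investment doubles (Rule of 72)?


Formula: Years ≈ 72 / r
Substituting: Years ≈ 72 / 16.6
Years ≈ 4.3

4.3 years


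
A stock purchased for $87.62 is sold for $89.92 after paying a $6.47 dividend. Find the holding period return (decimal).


Formula: HPR = (P1 - P0 + D) / P0
Gain: $89.92 - $87.62 + $6.47 = $8.77
HPR = $8.77 / $87.62 = 0.1001

0.1001


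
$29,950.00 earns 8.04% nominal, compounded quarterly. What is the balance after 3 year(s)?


Formula: FV = P * (1 + r/m)^(m*t)
Period rate: r/m = 0.0804 / 4 = 0.0201
Total periods: m*t = 4 * 3 = 12
Growth factor: (1 + 0.0201)^12 = 1.269735
FV = $29,950.00 * 1.269735 = $38,028.55

$38,028.55


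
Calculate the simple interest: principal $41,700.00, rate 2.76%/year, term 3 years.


Formula: I = P * r * t
Substituting: I = $41,700.00 * 0.0276 * 3
Step: I = $41,700.00 * 0.0828
I = $3,452.76

$3,452.76


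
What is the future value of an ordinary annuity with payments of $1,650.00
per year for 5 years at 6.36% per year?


Formula: FV = PMT * ((1+r)^n - 1) / r
Growth factor: (1 + 0.0636)^5 = 1.361105
Numerator: 1.361105 - 1 = 0.361105
FV = $1,650.00 * 0.361105 / 0.0636 = $9,368.29

$9,368.29


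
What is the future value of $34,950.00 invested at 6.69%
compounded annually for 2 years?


Formula: FV = P * (1 + r)^n
Substituting: FV = $34,950.00 * (1 + 0.0669)^2
Growth factor: (1.0669)^2 = 1.138276
FV = $34,950.00 * 1.138276 = $39,782.73

$39,782.73


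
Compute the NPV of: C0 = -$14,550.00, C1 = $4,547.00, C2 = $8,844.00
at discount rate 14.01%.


Formula: NPV = C0 + C1/(1+r) + C2/(1+r)^2
Discount C1: $4,547.00 / (1 + 0.1401) = $3,988.25
Discount C2: $8,844.00 / (1 + 0.1401)^2 = $6,803.98
NPV = -$14,550.00 + $3,988.25 + $6,803.98 = -$3,757.78

-$3,757.78


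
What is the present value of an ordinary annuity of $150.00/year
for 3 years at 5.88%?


Formula: PV = PMT * (1 - (1+r)^(-n)) / r
Discount factor: (1 + 0.0588)^(-3) = 0.842477
Bracket: 1 - 0.842477 = 0.157523
PV = $150.00 * 0.157523 / 0.0588 = $401.84

$401.84


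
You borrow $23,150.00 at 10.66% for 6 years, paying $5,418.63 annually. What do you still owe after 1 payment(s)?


Formula: Balance = PV*(1+r)^k - PMT*((1+r)^k - 1)/r
Growth: (1 + 0.1066)^1 = 1.1066
Accumulated factor: ((1+r)^k - 1)/r = 1.0
Balance = $23,150.00 * 1.1066 - $5,418.63 * 1.0
Balance = $20,199.16

$20,199.16


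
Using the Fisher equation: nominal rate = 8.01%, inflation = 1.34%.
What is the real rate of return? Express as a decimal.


Formula: (1 + r_real) = (1 + r_nom) / (1 + inflation)
Substituting: (1 + r_real) = 1.0801 / 1.0134
(1 + r_real) = 1.065818
r_real = 1.065818 - 1 = 0.065818

0.065818


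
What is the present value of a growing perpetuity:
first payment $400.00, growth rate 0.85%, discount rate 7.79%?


Formula: PV = C / (r - g)
Spread: r - g = 0.0779 - 0.0085 = 0.0694
Substituting: PV = $400.00 / 0.0694
PV = $5,763.69

$5,763.69


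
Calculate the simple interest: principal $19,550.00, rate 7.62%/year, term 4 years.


Formula: I = P * r * t
Substituting: I = $19,550.00 * 0.0762 * 4
Step: I = $19,550.00 * 0.3048
I = $5,958.84

$5,958.84


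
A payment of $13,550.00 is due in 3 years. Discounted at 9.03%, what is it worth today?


Formula: PV = FV / (1 + r)^n
Substituting: PV = $13,550.00 / (1 + 0.0903)^3
Discount factor: (1.0903)^3 = 1.296099
PV = $13,550.00 / 1.296099 = $10,454.45

$10,454.45


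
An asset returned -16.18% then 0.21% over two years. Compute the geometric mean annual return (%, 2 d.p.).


Formula: Geometric mean = ((1+r1)*(1+r2))^(1/2) - 1
Product: (1 + -0.1618) * (1 + 0.0021) = 0.8382 * 1.0021 = 0.83996
Square root: 0.83996^0.5 = 0.916493
Geometric mean = 0.916493 - 1 = -0.083507
As percentage: -8.35%

-8.35%


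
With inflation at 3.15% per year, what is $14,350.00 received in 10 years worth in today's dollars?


Formula: Real value = nominal / (1 + inflation)^years
Price level: (1 + 0.0315)^10 = 1.363617
Real value = $14,350.00 / 1.363617 = $10,523.48

$10,523.48


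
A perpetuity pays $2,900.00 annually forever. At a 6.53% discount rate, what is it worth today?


Formula: PV = C / r
Substituting: PV = $2,900.00 / 0.0653
PV = $44,410.41

$44,410.41


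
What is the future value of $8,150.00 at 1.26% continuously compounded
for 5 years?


Formula: FV = P * e^(r*t)
Exponent: r*t = 0.0126 * 5 = 0.063
e^(0.063) = 1.065027
FV = $8,150.00 * 1.065027 = $8,679.97

$8,679.97


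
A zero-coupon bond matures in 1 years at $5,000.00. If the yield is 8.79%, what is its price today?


Formula: Price = FV / (1 + r)^n
Substituting: Price = $5,000.00 / (1 + 0.0879)^1
Discount factor: (1.0879)^1 = 1.0879
Price = $5,000.00 / 1.0879 = $4,596.01

$4,596.01


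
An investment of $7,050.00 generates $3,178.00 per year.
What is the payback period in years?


Formula: Payback = investment / annual cash flow
Substituting: Payback = $7,050.00 / $3,178.00
Payback = 2.2184 years

2.2184 years


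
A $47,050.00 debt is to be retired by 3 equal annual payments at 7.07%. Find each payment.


Formula: PMT = PV * r / (1 - (1+r)^(-n))
Denominator: 1 - (1 + 0.0707)^(-3) = 0.185302
Numerator: $47,050.00 * 0.0707 = 3326.435
PMT = 3326.435 / 0.185302 = $17,951.41

$17,951.41


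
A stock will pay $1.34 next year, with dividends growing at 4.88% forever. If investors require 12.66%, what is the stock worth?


Formula: P = D1 / (r - g)
Spread: r - g = 0.1266 - 0.0488 = 0.0778
Substituting: P = $1.34 / 0.0778
P = $17.22

$17.22


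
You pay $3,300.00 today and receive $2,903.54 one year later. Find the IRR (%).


Formula: IRR = C1/C0 - 1
Substituting: IRR = $2,903.54 / $3,300.00 - 1
Ratio: 0.879861 - 1 = -0.120139
IRR = -12.0139%

-12.0139%


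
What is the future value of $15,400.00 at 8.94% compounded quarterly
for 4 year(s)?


Formula: FV = P * (1 + r/m)^(m*t)
Period rate: r/m = 0.0894 / 4 = 0.02235
Total periods: m*t = 4 * 4 = 16
Growth factor: (1 + 0.02235)^16 = 1.424274
FV = $15,400.00 * 1.424274 = $21,933.82

$21,933.82


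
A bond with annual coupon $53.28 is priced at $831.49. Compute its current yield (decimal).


Formula: Current yield = annual coupon / price
Substituting: CY = $53.28 / $831.49
CY = 0.064078

0.064078


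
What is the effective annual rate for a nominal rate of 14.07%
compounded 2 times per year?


Formula: EAR = (1 + r/m)^m - 1
Period rate: r/m = 0.1407 / 2 = 0.07035
Compounding: (1 + 0.07035)^2 = 1.145649
EAR = 1.145649 - 1 = 0.145649

0.145649


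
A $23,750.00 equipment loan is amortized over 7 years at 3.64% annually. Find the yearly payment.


Formula: PMT = PV * r / (1 - (1+r)^(-n))
Denominator: 1 - (1 + 0.0364)^(-7) = 0.221411
Numerator: $23,750.00 * 0.0364 = 864.5
PMT = 864.5 / 0.221411 = $3,904.50

$3,904.50


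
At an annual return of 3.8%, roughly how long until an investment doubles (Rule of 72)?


Formula: Years ≈ 72 / r
Substituting: Years ≈ 72 / 3.8
Years ≈ 18.9

18.9 years


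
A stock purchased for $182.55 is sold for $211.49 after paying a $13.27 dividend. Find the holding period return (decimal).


Formula: HPR = (P1 - P0 + D) / P0
Gain: $211.49 - $182.55 + $13.27 = $42.21
HPR = $42.21 / $182.55 = 0.2312

0.2312


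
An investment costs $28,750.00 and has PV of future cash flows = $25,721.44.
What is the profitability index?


Formula: PI = PV(cash flows) / initial investment
Substituting: PI = $25,721.44 / $28,750.00
PI = 0.8947

0.8947


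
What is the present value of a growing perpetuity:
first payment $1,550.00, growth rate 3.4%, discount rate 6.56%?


Formula: PV = C / (r - g)
Spread: r - g = 0.0656 - 0.034 = 0.0316
Substituting: PV = $1,550.00 / 0.0316
PV = $49,050.63

$49,050.63


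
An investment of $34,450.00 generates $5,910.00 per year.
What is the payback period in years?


Formula: Payback = investment / annual cash flow
Substituting: Payback = $34,450.00 / $5,910.00
Payback = 5.8291 years

5.8291 years


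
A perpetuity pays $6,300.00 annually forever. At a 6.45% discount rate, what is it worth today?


Formula: PV = C / r
Substituting: PV = $6,300.00 / 0.0645
PV = $97,674.42

$97,674.42


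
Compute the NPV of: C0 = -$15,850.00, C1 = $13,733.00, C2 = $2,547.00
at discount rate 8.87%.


Formula: NPV = C0 + C1/(1+r) + C2/(1+r)^2
Discount C1: $13,733.00 / (1 + 0.0887) = $12,614.13
Discount C2: $2,547.00 / (1 + 0.0887)^2 = $2,148.88
NPV = -$15,850.00 + $12,614.13 + $2,148.88 = -$1,086.99

-$1,086.99


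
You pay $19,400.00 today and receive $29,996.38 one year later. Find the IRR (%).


Formula: IRR = C1/C0 - 1
Substituting: IRR = $29,996.38 / $19,400.00 - 1
Ratio: 1.546205 - 1 = 0.546205
IRR = 54.6205%

54.6205%


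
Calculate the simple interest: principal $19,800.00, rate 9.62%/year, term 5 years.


Formula: I = P * r * t
Substituting: I = $19,800.00 * 0.0962 * 5
Step: I = $19,800.00 * 0.481
I = $9,523.80

$9,523.80


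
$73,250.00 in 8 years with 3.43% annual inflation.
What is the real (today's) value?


Formula: Real value = nominal / (1 + inflation)^years
Price level: (1 + 0.0343)^8 = 1.309701
Real value = $73,250.00 / 1.309701 = $55,928.79

$55,928.79


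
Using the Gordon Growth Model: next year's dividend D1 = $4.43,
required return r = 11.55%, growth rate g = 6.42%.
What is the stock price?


Formula: P = D1 / (r - g)
Spread: r - g = 0.1155 - 0.0642 = 0.0513
Substituting: P = $4.43 / 0.0513
P = $86.35

$86.35


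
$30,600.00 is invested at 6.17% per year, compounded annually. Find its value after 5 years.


Formula: FV = P * (1 + r)^n
Substituting: FV = $30,600.00 * (1 + 0.0617)^5
Growth factor: (1.0617)^5 = 1.348991
FV = $30,600.00 * 1.348991 = $41,279.13

$41,279.13


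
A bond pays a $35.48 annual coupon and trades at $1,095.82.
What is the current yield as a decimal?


Formula: Current yield = annual coupon / price
Substituting: CY = $35.48 / $1,095.82
CY = 0.032378

0.032378


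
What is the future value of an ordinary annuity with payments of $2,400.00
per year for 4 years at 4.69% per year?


Formula: FV = PMT * ((1+r)^n - 1) / r
Growth factor: (1 + 0.0469)^4 = 1.201215
Numerator: 1.201215 - 1 = 0.201215
FV = $2,400.00 * 0.201215 / 0.0469 = $10,296.72

$10,296.72


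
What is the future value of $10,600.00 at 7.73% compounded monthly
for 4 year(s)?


Formula: FV = P * (1 + r/m)^(m*t)
Period rate: r/m = 0.0773 / 12 = 0.006442
Total periods: m*t = 12 * 4 = 48
Growth factor: (1 + 0.006442)^48 = 1.360985
FV = $10,600.00 * 1.360985 = $14,426.44

$14,426.44


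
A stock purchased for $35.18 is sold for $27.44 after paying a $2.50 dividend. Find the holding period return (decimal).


Formula: HPR = (P1 - P0 + D) / P0
Gain: $27.44 - $35.18 + $2.50 = -$5.24
HPR = -$5.24 / $35.18 = -0.1489

-0.1489


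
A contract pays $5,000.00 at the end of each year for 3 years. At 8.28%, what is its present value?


Formula: PV = PMT * (1 - (1+r)^(-n)) / r
Discount factor: (1 + 0.0828)^(-3) = 0.78769
Bracket: 1 - 0.78769 = 0.21231
PV = $5,000.00 * 0.21231 / 0.0828 = $12,820.66

$12,820.66


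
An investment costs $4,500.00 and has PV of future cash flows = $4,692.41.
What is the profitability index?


Formula: PI = PV(cash flows) / initial investment
Substituting: PI = $4,692.41 / $4,500.00
PI = 1.0428

1.0428


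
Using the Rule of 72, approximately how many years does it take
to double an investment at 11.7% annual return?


Formula: Years ≈ 72 / r
Substituting: Years ≈ 72 / 11.7
Years ≈ 6.2

6.2 years


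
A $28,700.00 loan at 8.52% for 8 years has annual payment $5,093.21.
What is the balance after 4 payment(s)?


Formula: Balance = PV*(1+r)^k - PMT*((1+r)^k - 1)/r
Growth: (1 + 0.0852)^4 = 1.386881
Accumulated factor: ((1+r)^k - 1)/r = 4.540855
Balance = $28,700.00 * 1.386881 - $5,093.21 * 4.540855
Balance = $16,675.95

$16,675.95


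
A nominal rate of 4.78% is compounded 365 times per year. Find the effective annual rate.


Formula: EAR = (1 + r/m)^m - 1
Period rate: r/m = 0.0478 / 365 = 0.000131
Compounding: (1 + 0.000131)^365 = 1.048958
EAR = 1.048958 - 1 = 0.048958

0.048958


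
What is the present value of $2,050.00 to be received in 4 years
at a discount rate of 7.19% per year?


Formula: PV = FV / (1 + r)^n
Substituting: PV = $2,050.00 / (1 + 0.0719)^4
Discount factor: (1.0719)^4 = 1.320131
PV = $2,050.00 / 1.320131 = $1,552.88

$1,552.88


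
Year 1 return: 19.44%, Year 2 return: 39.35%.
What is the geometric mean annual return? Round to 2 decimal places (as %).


Formula: Geometric mean = ((1+r1)*(1+r2))^(1/2) - 1
Product: (1 + 0.1944) * (1 + 0.3935) = 1.1944 * 1.3935 = 1.664396
Square root: 1.664396^0.5 = 1.290115
Geometric mean = 1.290115 - 1 = 0.290115
As percentage: 29.01%

29.01%


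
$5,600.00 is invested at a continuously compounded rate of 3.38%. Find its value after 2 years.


Formula: FV = P * e^(r*t)
Exponent: r*t = 0.0338 * 2 = 0.0676
e^(0.0676) = 1.069937
FV = $5,600.00 * 1.069937 = $5,991.65

$5,991.65


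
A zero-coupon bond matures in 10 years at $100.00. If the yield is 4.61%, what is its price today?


Formula: Price = FV / (1 + r)^n
Substituting: Price = $100.00 / (1 + 0.0461)^10
Discount factor: (1.0461)^10 = 1.569394
Price = $100.00 / 1.569394 = $63.72

$63.72


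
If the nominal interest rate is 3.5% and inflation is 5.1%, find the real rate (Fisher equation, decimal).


Formula: (1 + r_real) = (1 + r_nom) / (1 + inflation)
Substituting: (1 + r_real) = 1.035 / 1.051
(1 + r_real) = 0.984776
r_real = 0.984776 - 1 = -0.015224

-0.015224


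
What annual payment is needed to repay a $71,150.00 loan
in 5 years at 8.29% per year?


Formula: PMT = PV * r / (1 - (1+r)^(-n))
Denominator: 1 - (1 + 0.0829)^(-5) = 0.328481
Numerator: $71,150.00 * 0.0829 = 5898.335
PMT = 5898.335 / 0.328481 = $17,956.39

$17,956.39


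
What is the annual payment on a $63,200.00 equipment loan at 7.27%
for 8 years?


Formula: PMT = PV * r / (1 - (1+r)^(-n))
Denominator: 1 - (1 + 0.0727)^(-8) = 0.429608
Numerator: $63,200.00 * 0.0727 = 4594.64
PMT = 4594.64 / 0.429608 = $10,694.97

$10,694.97


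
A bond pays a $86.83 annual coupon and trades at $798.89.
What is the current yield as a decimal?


Formula: Current yield = annual coupon / price
Substituting: CY = $86.83 / $798.89
CY = 0.108688

0.108688


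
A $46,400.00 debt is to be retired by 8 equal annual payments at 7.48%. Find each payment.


Formula: PMT = PV * r / (1 - (1+r)^(-n))
Denominator: 1 - (1 + 0.0748)^(-8) = 0.438463
Numerator: $46,400.00 * 0.0748 = 3470.72
PMT = 3470.72 / 0.438463 = $7,915.66

$7,915.66


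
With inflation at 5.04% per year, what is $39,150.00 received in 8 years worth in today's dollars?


Formula: Real value = nominal / (1 + inflation)^years
Price level: (1 + 0.0504)^8 = 1.481964
Real value = $39,150.00 / 1.481964 = $26,417.64

$26,417.64


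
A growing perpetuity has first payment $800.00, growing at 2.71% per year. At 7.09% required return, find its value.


Formula: PV = C / (r - g)
Spread: r - g = 0.0709 - 0.0271 = 0.0438
Substituting: PV = $800.00 / 0.0438
PV = $18,264.84

$18,264.84


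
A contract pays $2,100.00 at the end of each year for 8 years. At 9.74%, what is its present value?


Formula: PV = PMT * (1 - (1+r)^(-n)) / r
Discount factor: (1 + 0.0974)^(-8) = 0.475423
Bracket: 1 - 0.475423 = 0.524577
PV = $2,100.00 * 0.524577 / 0.0974 = $11,310.18

$11,310.18


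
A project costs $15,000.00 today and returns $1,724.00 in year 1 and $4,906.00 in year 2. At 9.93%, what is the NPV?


Formula: NPV = C0 + C1/(1+r) + C2/(1+r)^2
Discount C1: $1,724.00 / (1 + 0.0993) = $1,568.27
Discount C2: $4,906.00 / (1 + 0.0993)^2 = $4,059.71
NPV = -$15,000.00 + $1,568.27 + $4,059.71 = -$9,372.02

-$9,372.02


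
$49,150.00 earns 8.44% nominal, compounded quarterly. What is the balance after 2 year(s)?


Formula: FV = P * (1 + r/m)^(m*t)
Period rate: r/m = 0.0844 / 4 = 0.0211
Total periods: m*t = 4 * 2 = 8
Growth factor: (1 + 0.0211)^8 = 1.181806
FV = $49,150.00 * 1.181806 = $58,085.77

$58,085.77


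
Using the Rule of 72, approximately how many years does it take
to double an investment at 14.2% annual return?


Formula: Years ≈ 72 / r
Substituting: Years ≈ 72 / 14.2
Years ≈ 5.1

5.1 years
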